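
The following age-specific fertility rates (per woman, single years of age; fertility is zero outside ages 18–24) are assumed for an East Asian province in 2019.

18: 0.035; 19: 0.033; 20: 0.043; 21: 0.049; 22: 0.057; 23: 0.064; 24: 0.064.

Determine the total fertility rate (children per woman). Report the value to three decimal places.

0.345

Sum of ASFRs = 0.035 + 0.033 + 0.043 + 0.049 + 0.057 + 0.064 + 0.064 = 0.345
TFR = 0.345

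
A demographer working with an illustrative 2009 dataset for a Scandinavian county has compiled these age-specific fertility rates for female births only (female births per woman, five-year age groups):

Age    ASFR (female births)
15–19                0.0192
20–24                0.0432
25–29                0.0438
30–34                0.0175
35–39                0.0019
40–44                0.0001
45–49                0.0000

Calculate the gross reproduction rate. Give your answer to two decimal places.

Sum of female ASFRs = 0.0192 + 0.0432 + 0.0438 + 0.0175 + 0.0019 + 0.0001 + 0.0000 = 0.1257
GRR = 5 × 0.1257 = 0.6285

0.63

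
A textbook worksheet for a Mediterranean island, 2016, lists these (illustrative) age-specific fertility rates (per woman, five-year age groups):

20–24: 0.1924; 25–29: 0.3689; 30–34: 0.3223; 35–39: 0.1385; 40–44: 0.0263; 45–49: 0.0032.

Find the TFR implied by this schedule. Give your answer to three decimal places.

5.258

Sum of ASFRs = 0.1924 + 0.3689 + 0.3223 + 0.1385 + 0.0263 + 0.0032 = 1.0516
TFR = 5 × 1.0516 = 5.258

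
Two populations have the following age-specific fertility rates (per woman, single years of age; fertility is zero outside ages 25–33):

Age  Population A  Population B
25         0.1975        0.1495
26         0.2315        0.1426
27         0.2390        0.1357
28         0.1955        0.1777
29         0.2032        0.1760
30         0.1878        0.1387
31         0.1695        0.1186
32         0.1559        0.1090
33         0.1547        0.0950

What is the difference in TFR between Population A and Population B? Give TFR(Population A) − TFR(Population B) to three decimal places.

0.492

Population A:
  Sum of ASFRs = 0.1975 + 0.2315 + 0.2390 + 0.1955 + 0.2032 + 0.1878 + 0.1695 + 0.1559 + 0.1547 = 1.7346
  TFR = 1.7346
Population B:
  Sum of ASFRs = 0.1495 + 0.1426 + 0.1357 + 0.1777 + 0.1760 + 0.1387 + 0.1186 + 0.1090 + 0.0950 = 1.2428
  TFR = 1.2428
Difference = 1.7346 − 1.2428 = 0.4918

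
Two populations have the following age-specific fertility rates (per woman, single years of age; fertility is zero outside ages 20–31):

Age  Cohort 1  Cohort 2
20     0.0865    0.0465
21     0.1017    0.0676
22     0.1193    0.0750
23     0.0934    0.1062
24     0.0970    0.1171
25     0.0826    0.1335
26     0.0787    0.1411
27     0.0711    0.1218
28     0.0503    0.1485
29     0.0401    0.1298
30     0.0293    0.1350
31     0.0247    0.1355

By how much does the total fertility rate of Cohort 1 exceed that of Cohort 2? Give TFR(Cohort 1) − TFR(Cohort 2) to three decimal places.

Cohort 1:
  Sum of ASFRs = 0.0865 + 0.1017 + 0.1193 + 0.0934 + 0.0970 + 0.0826 + 0.0787 + 0.0711 + 0.0503 + 0.0401 + 0.0293 + 0.0247 = 0.8747
  TFR = 0.8747
Cohort 2:
  Sum of ASFRs = 0.0465 + 0.0676 + 0.0750 + 0.1062 + 0.1171 + 0.1335 + 0.1411 + 0.1218 + 0.1485 + 0.1298 + 0.1350 + 0.1355 = 1.3576
  TFR = 1.3576
Difference = 0.8747 − 1.3576 = -0.4829

-0.483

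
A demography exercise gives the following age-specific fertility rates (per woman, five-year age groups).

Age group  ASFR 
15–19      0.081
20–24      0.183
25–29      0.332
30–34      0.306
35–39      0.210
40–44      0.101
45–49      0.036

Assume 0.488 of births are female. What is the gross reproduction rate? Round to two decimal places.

3.05

Proportion female at birth = 0.488.
Sum of ASFRs = 0.081 + 0.183 + 0.332 + 0.306 + 0.210 + 0.101 + 0.036 = 1.249
TFR = 5 × 1.249 = 6.245
GRR = 0.488 × 6.245 = 3.04756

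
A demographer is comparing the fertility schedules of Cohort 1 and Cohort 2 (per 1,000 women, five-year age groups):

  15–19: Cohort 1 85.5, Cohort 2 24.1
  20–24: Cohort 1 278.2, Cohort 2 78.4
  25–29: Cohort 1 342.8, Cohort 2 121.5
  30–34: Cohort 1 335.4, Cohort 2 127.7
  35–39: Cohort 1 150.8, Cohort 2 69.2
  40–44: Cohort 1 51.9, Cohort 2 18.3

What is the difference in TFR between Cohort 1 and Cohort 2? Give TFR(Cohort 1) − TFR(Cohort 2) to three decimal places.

Cohort 1:
  Sum of ASFRs = 85.5 + 278.2 + 342.8 + 335.4 + 150.8 + 51.9 = 1244.6
  TFR = 5 × 1244.6 / 1000 = 6.223
Cohort 2:
  Sum of ASFRs = 24.1 + 78.4 + 121.5 + 127.7 + 69.2 + 18.3 = 439.2
  TFR = 5 × 439.2 / 1000 = 2.196
Difference = 6.223 − 2.196 = 4.027

4.027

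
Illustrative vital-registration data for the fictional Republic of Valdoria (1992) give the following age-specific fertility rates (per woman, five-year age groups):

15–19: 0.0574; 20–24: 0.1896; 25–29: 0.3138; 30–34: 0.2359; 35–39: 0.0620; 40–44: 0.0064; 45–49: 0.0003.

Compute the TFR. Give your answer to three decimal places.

4.327

Sum of ASFRs = 0.0574 + 0.1896 + 0.3138 + 0.2359 + 0.0620 + 0.0064 + 0.0003 = 0.8654
TFR = 5 × 0.8654 = 4.327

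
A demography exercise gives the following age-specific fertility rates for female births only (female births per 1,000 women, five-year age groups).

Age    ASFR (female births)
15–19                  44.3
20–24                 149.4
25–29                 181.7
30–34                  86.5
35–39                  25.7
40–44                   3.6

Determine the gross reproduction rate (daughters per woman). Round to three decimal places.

2.456

Sum of female ASFRs = 44.3 + 149.4 + 181.7 + 86.5 + 25.7 + 3.6 = 491.2
GRR = 5 × 491.2 / 1000 = 2.456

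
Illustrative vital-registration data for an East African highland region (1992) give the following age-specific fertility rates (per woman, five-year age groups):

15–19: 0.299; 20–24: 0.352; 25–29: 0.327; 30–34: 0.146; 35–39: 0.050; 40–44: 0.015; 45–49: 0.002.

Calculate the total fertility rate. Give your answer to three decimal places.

Sum of ASFRs = 0.299 + 0.352 + 0.327 + 0.146 + 0.050 + 0.015 + 0.002 = 1.191
TFR = 5 × 1.191 = 5.955

5.955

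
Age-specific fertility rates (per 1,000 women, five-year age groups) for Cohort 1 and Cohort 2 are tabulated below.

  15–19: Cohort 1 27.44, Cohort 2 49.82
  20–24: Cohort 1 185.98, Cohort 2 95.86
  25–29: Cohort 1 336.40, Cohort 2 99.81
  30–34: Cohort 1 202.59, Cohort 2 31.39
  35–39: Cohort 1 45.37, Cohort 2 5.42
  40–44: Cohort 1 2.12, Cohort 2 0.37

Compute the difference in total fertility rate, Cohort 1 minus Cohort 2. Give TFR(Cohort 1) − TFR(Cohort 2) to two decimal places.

Cohort 1:
  Sum of ASFRs = 27.44 + 185.98 + 336.40 + 202.59 + 45.37 + 2.12 = 799.90
  TFR = 5 × 799.90 / 1000 = 3.9995
Cohort 2:
  Sum of ASFRs = 49.82 + 95.86 + 99.81 + 31.39 + 5.42 + 0.37 = 282.67
  TFR = 5 × 282.67 / 1000 = 1.41335
Difference = 3.9995 − 1.41335 = 2.58615

2.59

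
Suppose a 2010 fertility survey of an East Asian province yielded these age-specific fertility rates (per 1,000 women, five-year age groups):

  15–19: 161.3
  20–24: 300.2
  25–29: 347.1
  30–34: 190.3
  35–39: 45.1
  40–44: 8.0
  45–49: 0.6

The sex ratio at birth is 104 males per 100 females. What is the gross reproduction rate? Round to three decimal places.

2.580

Proportion female at birth = 100 / (100 + 104) = 0.49020.
Sum of ASFRs = 161.3 + 300.2 + 347.1 + 190.3 + 45.1 + 8.0 + 0.6 = 1052.6
TFR = 5 × 1052.6 / 1000 = 5.263
GRR = 0.49020 × 5.263 = 2.57992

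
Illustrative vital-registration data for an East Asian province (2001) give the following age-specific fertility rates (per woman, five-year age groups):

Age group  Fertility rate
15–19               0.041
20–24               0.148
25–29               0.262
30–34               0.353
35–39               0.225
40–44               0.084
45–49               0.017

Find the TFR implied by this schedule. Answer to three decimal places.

5.650

Sum of ASFRs = 0.041 + 0.148 + 0.262 + 0.353 + 0.225 + 0.084 + 0.017 = 1.130
TFR = 5 × 1.130 = 5.65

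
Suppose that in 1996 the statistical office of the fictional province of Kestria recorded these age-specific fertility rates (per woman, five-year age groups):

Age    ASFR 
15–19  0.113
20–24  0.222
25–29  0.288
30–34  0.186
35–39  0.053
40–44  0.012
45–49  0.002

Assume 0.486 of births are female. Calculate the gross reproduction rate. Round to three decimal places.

2.129

Proportion female at birth = 0.486.
Sum of ASFRs = 0.113 + 0.222 + 0.288 + 0.186 + 0.053 + 0.012 + 0.002 = 0.876
TFR = 5 × 0.876 = 4.38
GRR = 0.486 × 4.38 = 2.12868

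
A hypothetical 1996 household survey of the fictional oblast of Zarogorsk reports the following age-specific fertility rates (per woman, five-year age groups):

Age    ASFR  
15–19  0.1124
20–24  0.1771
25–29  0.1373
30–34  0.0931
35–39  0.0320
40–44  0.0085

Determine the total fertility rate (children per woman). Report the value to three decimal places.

Sum of ASFRs = 0.1124 + 0.1771 + 0.1373 + 0.0931 + 0.0320 + 0.0085 = 0.5604
TFR = 5 × 0.5604 = 2.802

2.802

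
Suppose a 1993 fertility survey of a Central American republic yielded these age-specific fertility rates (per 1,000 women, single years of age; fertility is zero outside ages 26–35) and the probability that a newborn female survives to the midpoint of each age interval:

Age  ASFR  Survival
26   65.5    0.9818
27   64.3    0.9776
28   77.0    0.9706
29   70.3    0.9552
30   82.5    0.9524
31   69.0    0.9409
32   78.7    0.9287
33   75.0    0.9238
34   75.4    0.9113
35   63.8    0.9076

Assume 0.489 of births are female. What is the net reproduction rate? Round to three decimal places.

0.333

Proportion female at birth = 0.489.
Per-age-group product (1 × ASFR × survival probability):
  26: 1 × 65.5/1000 × 0.9818 = 0.06431
  27: 1 × 64.3/1000 × 0.9776 = 0.06286
  28: 1 × 77.0/1000 × 0.9706 = 0.07474
  29: 1 × 70.3/1000 × 0.9552 = 0.06715
  30: 1 × 82.5/1000 × 0.9524 = 0.07857
  31: 1 × 69.0/1000 × 0.9409 = 0.06492
  32: 1 × 78.7/1000 × 0.9287 = 0.07309
  33: 1 × 75.0/1000 × 0.9238 = 0.06929
  34: 1 × 75.4/1000 × 0.9113 = 0.06871
  35: 1 × 63.8/1000 × 0.9076 = 0.05790
Sum = 0.68154
NRR = 0.489 × 0.68154 = 0.33327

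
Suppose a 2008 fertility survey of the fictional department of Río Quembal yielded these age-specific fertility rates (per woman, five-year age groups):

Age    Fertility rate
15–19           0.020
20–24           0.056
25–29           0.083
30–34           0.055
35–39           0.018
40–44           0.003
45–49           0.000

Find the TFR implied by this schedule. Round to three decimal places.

Sum of ASFRs = 0.020 + 0.056 + 0.083 + 0.055 + 0.018 + 0.003 + 0.000 = 0.235
TFR = 5 × 0.235 = 1.175

1.175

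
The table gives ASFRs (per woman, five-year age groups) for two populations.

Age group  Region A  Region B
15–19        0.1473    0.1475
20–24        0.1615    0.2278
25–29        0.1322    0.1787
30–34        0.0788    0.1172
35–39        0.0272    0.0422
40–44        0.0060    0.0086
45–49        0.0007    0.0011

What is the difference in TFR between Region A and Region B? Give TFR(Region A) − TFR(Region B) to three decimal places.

Region A:
  Sum of ASFRs = 0.1473 + 0.1615 + 0.1322 + 0.0788 + 0.0272 + 0.0060 + 0.0007 = 0.5537
  TFR = 5 × 0.5537 = 2.7685
Region B:
  Sum of ASFRs = 0.1475 + 0.2278 + 0.1787 + 0.1172 + 0.0422 + 0.0086 + 0.0011 = 0.7231
  TFR = 5 × 0.7231 = 3.6155
Difference = 2.7685 − 3.6155 = -0.847

-0.847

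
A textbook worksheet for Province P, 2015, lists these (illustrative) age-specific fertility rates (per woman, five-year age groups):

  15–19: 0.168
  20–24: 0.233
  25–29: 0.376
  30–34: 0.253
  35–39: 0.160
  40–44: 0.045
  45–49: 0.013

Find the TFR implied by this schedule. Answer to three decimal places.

Sum of ASFRs = 0.168 + 0.233 + 0.376 + 0.253 + 0.160 + 0.045 + 0.013 = 1.248
TFR = 5 × 1.248 = 6.24

6.240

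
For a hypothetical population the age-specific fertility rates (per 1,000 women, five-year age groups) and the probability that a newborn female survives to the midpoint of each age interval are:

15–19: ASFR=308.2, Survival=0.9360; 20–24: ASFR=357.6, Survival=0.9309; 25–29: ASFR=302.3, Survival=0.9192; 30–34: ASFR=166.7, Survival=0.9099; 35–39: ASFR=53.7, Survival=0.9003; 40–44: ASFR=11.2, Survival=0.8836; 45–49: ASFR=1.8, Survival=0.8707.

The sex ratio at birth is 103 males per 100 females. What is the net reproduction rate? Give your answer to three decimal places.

2.736

Proportion female at birth = 100 / (100 + 103) = 0.49261.
Per-age-group product (5 × ASFR × survival probability):
  15–19: 5 × 308.2/1000 × 0.9360 = 1.44238
  20–24: 5 × 357.6/1000 × 0.9309 = 1.66445
  25–29: 5 × 302.3/1000 × 0.9192 = 1.38937
  30–34: 5 × 166.7/1000 × 0.9099 = 0.75840
  35–39: 5 × 53.7/1000 × 0.9003 = 0.24173
  40–44: 5 × 11.2/1000 × 0.8836 = 0.04948
  45–49: 5 × 1.8/1000 × 0.8707 = 0.00784
Sum = 5.55365
NRR = 0.49261 × 5.55365 = 2.73578
An NRR exceeding 1 indicates intrinsic growth under these rates.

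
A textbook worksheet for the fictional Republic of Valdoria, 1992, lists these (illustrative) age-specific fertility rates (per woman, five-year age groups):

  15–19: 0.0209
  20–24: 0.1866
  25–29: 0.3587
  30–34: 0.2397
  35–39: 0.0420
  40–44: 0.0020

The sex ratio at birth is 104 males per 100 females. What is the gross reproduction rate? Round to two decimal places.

2.08

Proportion female at birth = 100 / (100 + 104) = 0.49020.
Sum of ASFRs = 0.0209 + 0.1866 + 0.3587 + 0.2397 + 0.0420 + 0.0020 = 0.8499
TFR = 5 × 0.8499 = 4.2495
GRR = 0.49020 × 4.2495 = 2.08310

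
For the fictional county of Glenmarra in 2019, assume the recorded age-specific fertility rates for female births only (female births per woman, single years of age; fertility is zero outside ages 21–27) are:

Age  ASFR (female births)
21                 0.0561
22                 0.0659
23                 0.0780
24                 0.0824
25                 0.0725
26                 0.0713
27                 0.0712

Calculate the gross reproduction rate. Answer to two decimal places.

0.50

Sum of female ASFRs = 0.0561 + 0.0659 + 0.0780 + 0.0824 + 0.0725 + 0.0713 + 0.0712 = 0.4974
GRR = 0.4974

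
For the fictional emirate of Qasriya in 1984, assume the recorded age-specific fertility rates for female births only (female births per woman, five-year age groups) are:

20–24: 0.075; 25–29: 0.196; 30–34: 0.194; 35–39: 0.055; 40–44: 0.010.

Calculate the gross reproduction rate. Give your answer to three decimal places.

2.650

Sum of female ASFRs = 0.075 + 0.196 + 0.194 + 0.055 + 0.010 = 0.530
GRR = 5 × 0.530 = 2.65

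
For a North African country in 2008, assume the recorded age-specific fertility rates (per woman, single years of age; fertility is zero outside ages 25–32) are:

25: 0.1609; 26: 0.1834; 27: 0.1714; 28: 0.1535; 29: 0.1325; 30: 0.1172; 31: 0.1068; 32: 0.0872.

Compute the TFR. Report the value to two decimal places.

1.11

Sum of ASFRs = 0.1609 + 0.1834 + 0.1714 + 0.1535 + 0.1325 + 0.1172 + 0.1068 + 0.0872 = 1.1129
TFR = 1.1129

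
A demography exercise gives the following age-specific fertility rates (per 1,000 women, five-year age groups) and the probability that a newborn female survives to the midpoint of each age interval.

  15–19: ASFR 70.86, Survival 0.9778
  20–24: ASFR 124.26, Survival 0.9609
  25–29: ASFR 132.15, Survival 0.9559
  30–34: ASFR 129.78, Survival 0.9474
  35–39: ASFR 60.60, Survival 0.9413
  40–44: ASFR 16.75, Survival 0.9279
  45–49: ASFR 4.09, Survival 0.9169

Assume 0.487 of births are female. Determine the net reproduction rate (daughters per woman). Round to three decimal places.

1.252

Proportion female at birth = 0.487.
Survival-weighted fertility by age (5·fₓ·Sₓ):
  15–19: 5 × 70.86/1000 × 0.9778 = 0.34643
  20–24: 5 × 124.26/1000 × 0.9609 = 0.59701
  25–29: 5 × 132.15/1000 × 0.9559 = 0.63161
  30–34: 5 × 129.78/1000 × 0.9474 = 0.61477
  35–39: 5 × 60.60/1000 × 0.9413 = 0.28521
  40–44: 5 × 16.75/1000 × 0.9279 = 0.07771
  45–49: 5 × 4.09/1000 × 0.9169 = 0.01875
Sum = 2.57149
NRR = 0.487 × 2.57149 = 1.25232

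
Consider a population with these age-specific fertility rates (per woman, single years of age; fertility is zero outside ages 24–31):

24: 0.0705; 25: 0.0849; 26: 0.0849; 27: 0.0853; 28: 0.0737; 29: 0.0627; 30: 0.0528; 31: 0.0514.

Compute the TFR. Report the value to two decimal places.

0.57

Sum of ASFRs = 0.0705 + 0.0849 + 0.0849 + 0.0853 + 0.0737 + 0.0627 + 0.0528 + 0.0514 = 0.5662
TFR = 0.5662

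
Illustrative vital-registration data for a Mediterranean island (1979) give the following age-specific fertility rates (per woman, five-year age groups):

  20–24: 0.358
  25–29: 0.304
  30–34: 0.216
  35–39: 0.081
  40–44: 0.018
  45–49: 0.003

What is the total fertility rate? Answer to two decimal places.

4.90

Sum of ASFRs = 0.358 + 0.304 + 0.216 + 0.081 + 0.018 + 0.003 = 0.980
TFR = 5 × 0.980 = 4.9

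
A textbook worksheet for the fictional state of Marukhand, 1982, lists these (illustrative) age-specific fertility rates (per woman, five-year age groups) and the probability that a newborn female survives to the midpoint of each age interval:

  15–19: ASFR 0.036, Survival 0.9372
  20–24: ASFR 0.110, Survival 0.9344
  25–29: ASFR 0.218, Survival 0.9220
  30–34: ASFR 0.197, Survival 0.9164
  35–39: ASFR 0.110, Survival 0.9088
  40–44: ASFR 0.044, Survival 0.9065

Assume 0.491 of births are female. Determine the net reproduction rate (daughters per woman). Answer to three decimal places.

Proportion female at birth = 0.491.
Weighting each age-specific rate by interval width and survival:
  15–19: 5 × 0.036 × 0.9372 = 0.16870
  20–24: 5 × 0.110 × 0.9344 = 0.51392
  25–29: 5 × 0.218 × 0.9220 = 1.00498
  30–34: 5 × 0.197 × 0.9164 = 0.90265
  35–39: 5 × 0.110 × 0.9088 = 0.49984
  40–44: 5 × 0.044 × 0.9065 = 0.19943
Sum = 3.28952
NRR = 0.491 × 3.28952 = 1.61515
An NRR exceeding 1 indicates intrinsic growth under these rates.

1.615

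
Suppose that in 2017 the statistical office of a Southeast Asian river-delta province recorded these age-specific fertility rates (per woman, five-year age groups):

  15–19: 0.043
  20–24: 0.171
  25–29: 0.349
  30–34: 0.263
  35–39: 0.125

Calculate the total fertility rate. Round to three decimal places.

Sum of ASFRs = 0.043 + 0.171 + 0.349 + 0.263 + 0.125 = 0.951
TFR = 5 × 0.951 = 4.755

4.755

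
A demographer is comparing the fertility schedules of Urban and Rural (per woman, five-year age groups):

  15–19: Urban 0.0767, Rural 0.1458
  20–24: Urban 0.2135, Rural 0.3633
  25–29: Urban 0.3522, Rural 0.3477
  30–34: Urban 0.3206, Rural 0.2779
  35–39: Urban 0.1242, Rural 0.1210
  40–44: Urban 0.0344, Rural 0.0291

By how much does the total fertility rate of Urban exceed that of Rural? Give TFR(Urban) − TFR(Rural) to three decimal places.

-0.816

Urban:
  Sum of ASFRs = 0.0767 + 0.2135 + 0.3522 + 0.3206 + 0.1242 + 0.0344 = 1.1216
  TFR = 5 × 1.1216 = 5.608
Rural:
  Sum of ASFRs = 0.1458 + 0.3633 + 0.3477 + 0.2779 + 0.1210 + 0.0291 = 1.2848
  TFR = 5 × 1.2848 = 6.424
Difference = 5.608 − 6.424 = -0.816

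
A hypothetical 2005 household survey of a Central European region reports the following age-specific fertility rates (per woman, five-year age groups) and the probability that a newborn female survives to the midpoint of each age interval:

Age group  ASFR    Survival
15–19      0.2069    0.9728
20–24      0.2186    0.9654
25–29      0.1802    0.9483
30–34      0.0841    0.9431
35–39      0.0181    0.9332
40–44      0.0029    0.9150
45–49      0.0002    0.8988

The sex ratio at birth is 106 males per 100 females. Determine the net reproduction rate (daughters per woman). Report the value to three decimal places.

1.656

Proportion female at birth = 100 / (100 + 106) = 0.48544.
Per-age-group product (5 × ASFR × survival probability):
  15–19: 5 × 0.2069 × 0.9728 = 1.00636
  20–24: 5 × 0.2186 × 0.9654 = 1.05518
  25–29: 5 × 0.1802 × 0.9483 = 0.85442
  30–34: 5 × 0.0841 × 0.9431 = 0.39657
  35–39: 5 × 0.0181 × 0.9332 = 0.08445
  40–44: 5 × 0.0029 × 0.9150 = 0.01327
  45–49: 5 × 0.0002 × 0.8988 = 0.00090
Sum = 3.41115
NRR = 0.48544 × 3.41115 = 1.65591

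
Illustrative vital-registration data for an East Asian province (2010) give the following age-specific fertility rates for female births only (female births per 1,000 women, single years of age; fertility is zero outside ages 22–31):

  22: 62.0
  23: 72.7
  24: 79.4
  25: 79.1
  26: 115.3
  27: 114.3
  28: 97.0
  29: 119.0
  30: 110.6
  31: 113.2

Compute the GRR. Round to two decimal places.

0.96

Sum of female ASFRs = 62.0 + 72.7 + 79.4 + 79.1 + 115.3 + 114.3 + 97.0 + 119.0 + 110.6 + 113.2 = 962.6
GRR = 962.6 / 1000 = 0.9626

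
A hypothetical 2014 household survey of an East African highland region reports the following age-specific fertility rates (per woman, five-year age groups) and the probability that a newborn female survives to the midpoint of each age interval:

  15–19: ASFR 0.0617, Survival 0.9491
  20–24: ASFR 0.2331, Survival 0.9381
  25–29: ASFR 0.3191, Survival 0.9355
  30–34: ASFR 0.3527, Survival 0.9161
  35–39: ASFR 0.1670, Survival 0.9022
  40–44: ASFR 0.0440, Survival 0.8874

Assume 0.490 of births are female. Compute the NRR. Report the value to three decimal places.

Proportion female at birth = 0.490.
Survival-weighted fertility by age (5·fₓ·Sₓ):
  15–19: 5 × 0.0617 × 0.9491 = 0.29280
  20–24: 5 × 0.2331 × 0.9381 = 1.09336
  25–29: 5 × 0.3191 × 0.9355 = 1.49259
  30–34: 5 × 0.3527 × 0.9161 = 1.61554
  35–39: 5 × 0.1670 × 0.9022 = 0.75334
  40–44: 5 × 0.0440 × 0.8874 = 0.19523
Sum = 5.44286
NRR = 0.490 × 5.44286 = 2.66700

2.667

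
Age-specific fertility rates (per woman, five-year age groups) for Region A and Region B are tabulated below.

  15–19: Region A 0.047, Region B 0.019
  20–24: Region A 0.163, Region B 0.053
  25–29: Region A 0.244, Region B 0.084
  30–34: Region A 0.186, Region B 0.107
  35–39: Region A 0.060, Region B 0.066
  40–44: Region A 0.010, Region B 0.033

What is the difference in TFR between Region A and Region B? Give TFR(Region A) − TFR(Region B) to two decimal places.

Region A:
  Sum of ASFRs = 0.047 + 0.163 + 0.244 + 0.186 + 0.060 + 0.010 = 0.710
  TFR = 5 × 0.710 = 3.55
Region B:
  Sum of ASFRs = 0.019 + 0.053 + 0.084 + 0.107 + 0.066 + 0.033 = 0.362
  TFR = 5 × 0.362 = 1.81
Difference = 3.55 − 1.81 = 1.74

1.74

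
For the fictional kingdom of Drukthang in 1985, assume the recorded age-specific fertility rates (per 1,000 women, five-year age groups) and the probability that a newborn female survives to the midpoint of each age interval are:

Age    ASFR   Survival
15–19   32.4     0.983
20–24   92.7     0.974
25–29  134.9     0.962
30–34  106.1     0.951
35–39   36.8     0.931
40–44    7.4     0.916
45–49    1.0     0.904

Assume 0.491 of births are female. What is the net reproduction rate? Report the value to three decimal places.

0.969

Proportion female at birth = 0.491.
Weighting each age-specific rate by interval width and survival:
  15–19: 5 × 32.4/1000 × 0.983 = 0.15925
  20–24: 5 × 92.7/1000 × 0.974 = 0.45145
  25–29: 5 × 134.9/1000 × 0.962 = 0.64887
  30–34: 5 × 106.1/1000 × 0.951 = 0.50451
  35–39: 5 × 36.8/1000 × 0.931 = 0.17130
  40–44: 5 × 7.4/1000 × 0.916 = 0.03389
  45–49: 5 × 1.0/1000 × 0.904 = 0.00452
Sum = 1.97379
NRR = 0.491 × 1.97379 = 0.96913
With NRR below 1 the population is below replacement fertility.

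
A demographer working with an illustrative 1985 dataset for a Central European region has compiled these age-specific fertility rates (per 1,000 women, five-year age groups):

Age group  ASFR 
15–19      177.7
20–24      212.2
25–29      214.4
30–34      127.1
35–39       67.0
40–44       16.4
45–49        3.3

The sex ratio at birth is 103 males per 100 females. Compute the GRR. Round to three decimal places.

2.015

Proportion female at birth = 100 / (100 + 103) = 0.49261.
Sum of ASFRs = 177.7 + 212.2 + 214.4 + 127.1 + 67.0 + 16.4 + 3.3 = 818.1
TFR = 5 × 818.1 / 1000 = 4.0905
GRR = 0.49261 × 4.0905 = 2.01502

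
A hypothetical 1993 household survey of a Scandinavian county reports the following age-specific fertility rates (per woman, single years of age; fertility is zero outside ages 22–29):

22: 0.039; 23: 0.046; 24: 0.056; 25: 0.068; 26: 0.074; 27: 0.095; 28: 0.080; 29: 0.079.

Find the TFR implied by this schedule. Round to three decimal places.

Sum of ASFRs = 0.039 + 0.046 + 0.056 + 0.068 + 0.074 + 0.095 + 0.080 + 0.079 = 0.537
TFR = 0.537

0.537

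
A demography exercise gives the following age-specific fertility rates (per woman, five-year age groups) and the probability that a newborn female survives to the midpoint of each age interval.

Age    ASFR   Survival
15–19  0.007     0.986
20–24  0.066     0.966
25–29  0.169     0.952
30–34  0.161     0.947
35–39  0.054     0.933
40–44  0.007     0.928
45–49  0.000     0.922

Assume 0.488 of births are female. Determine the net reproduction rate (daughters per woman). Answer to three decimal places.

1.076

Proportion female at birth = 0.488.
Per-age-group product (5 × ASFR × survival probability):
  15–19: 5 × 0.007 × 0.986 = 0.03451
  20–24: 5 × 0.066 × 0.966 = 0.31878
  25–29: 5 × 0.169 × 0.952 = 0.80444
  30–34: 5 × 0.161 × 0.947 = 0.76234
  35–39: 5 × 0.054 × 0.933 = 0.25191
  40–44: 5 × 0.007 × 0.928 = 0.03248
  45–49: 5 × 0.000 × 0.922 = 0.00000
Sum = 2.20446
NRR = 0.488 × 2.20446 = 1.07578
With NRR above 1 the population is above replacement fertility.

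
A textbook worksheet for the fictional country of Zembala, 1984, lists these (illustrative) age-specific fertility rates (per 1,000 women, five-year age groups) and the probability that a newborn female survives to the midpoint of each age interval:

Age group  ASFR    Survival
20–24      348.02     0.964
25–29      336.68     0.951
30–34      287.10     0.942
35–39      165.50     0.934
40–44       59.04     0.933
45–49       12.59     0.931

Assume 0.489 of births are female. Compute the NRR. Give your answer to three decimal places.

Proportion female at birth = 0.489.
Each age group contributes 5 × ASFR × survival:
  20–24: 5 × 348.02/1000 × 0.964 = 1.67746
  25–29: 5 × 336.68/1000 × 0.951 = 1.60091
  30–34: 5 × 287.10/1000 × 0.942 = 1.35224
  35–39: 5 × 165.50/1000 × 0.934 = 0.77289
  40–44: 5 × 59.04/1000 × 0.933 = 0.27542
  45–49: 5 × 12.59/1000 × 0.931 = 0.05861
Sum = 5.73753
NRR = 0.489 × 5.73753 = 2.80565
With NRR above 1 the population is above replacement fertility.

2.806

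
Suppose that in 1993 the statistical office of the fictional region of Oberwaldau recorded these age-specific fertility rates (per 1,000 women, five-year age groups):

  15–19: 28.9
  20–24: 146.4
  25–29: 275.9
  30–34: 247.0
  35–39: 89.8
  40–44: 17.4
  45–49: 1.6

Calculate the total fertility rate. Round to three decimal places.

4.035

Sum of ASFRs = 28.9 + 146.4 + 275.9 + 247.0 + 89.8 + 17.4 + 1.6 = 807.0
TFR = 5 × 807.0 / 1000 = 4.035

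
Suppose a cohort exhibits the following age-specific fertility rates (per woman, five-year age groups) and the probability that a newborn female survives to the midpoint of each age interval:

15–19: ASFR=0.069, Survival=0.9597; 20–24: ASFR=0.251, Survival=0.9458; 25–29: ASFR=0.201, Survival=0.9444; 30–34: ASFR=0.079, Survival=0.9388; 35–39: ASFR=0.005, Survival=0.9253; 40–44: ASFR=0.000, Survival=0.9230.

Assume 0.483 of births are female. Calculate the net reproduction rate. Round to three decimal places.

1.382

Proportion female at birth = 0.483.
Each age group contributes 5 × ASFR × survival:
  15–19: 5 × 0.069 × 0.9597 = 0.33110
  20–24: 5 × 0.251 × 0.9458 = 1.18698
  25–29: 5 × 0.201 × 0.9444 = 0.94912
  30–34: 5 × 0.079 × 0.9388 = 0.37083
  35–39: 5 × 0.005 × 0.9253 = 0.02313
  40–44: 5 × 0.000 × 0.9230 = 0.00000
Sum = 2.86116
NRR = 0.483 × 2.86116 = 1.38194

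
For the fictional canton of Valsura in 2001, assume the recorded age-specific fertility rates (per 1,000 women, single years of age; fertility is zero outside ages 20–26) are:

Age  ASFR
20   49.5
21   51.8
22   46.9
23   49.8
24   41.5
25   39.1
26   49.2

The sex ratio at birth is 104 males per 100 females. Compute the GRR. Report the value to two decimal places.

0.16

Proportion female at birth = 100 / (100 + 104) = 0.49020.
Sum of ASFRs = 49.5 + 51.8 + 46.9 + 49.8 + 41.5 + 39.1 + 49.2 = 327.8
TFR = 327.8 / 1000 = 0.3278
GRR = 0.49020 × 0.3278 = 0.16069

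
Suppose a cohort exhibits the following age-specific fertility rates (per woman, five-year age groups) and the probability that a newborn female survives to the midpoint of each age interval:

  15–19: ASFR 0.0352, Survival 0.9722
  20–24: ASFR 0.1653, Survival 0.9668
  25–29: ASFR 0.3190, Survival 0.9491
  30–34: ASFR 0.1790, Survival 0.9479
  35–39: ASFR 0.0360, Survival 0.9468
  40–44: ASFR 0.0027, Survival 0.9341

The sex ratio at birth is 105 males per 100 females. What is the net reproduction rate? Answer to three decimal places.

1.715

Proportion female at birth = 100 / (100 + 105) = 0.48780.
Each age group contributes 5 × ASFR × survival:
  15–19: 5 × 0.0352 × 0.9722 = 0.17111
  20–24: 5 × 0.1653 × 0.9668 = 0.79906
  25–29: 5 × 0.3190 × 0.9491 = 1.51381
  30–34: 5 × 0.1790 × 0.9479 = 0.84837
  35–39: 5 × 0.0360 × 0.9468 = 0.17042
  40–44: 5 × 0.0027 × 0.9341 = 0.01261
Sum = 3.51538
NRR = 0.48780 × 3.51538 = 1.71480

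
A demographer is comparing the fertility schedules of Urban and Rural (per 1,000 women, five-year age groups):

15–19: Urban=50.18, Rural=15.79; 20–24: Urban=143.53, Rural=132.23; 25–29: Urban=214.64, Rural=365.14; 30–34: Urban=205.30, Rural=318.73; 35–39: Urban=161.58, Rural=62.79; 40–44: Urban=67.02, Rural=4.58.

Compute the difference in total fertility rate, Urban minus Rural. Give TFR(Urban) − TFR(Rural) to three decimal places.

Urban:
  Sum of ASFRs = 50.18 + 143.53 + 214.64 + 205.30 + 161.58 + 67.02 = 842.25
  TFR = 5 × 842.25 / 1000 = 4.21125
Rural:
  Sum of ASFRs = 15.79 + 132.23 + 365.14 + 318.73 + 62.79 + 4.58 = 899.26
  TFR = 5 × 899.26 / 1000 = 4.4963
Difference = 4.21125 − 4.4963 = -0.28505

-0.285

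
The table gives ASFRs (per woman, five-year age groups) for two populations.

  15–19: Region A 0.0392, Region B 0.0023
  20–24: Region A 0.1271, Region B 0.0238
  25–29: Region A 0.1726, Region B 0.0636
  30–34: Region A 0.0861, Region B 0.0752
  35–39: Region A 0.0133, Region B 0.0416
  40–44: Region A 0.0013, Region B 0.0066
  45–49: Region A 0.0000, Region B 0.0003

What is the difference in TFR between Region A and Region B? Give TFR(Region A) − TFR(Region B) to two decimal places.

Region A:
  Sum of ASFRs = 0.0392 + 0.1271 + 0.1726 + 0.0861 + 0.0133 + 0.0013 + 0.0000 = 0.4396
  TFR = 5 × 0.4396 = 2.198
Region B:
  Sum of ASFRs = 0.0023 + 0.0238 + 0.0636 + 0.0752 + 0.0416 + 0.0066 + 0.0003 = 0.2134
  TFR = 5 × 0.2134 = 1.067
Difference = 2.198 − 1.067 = 1.131

1.13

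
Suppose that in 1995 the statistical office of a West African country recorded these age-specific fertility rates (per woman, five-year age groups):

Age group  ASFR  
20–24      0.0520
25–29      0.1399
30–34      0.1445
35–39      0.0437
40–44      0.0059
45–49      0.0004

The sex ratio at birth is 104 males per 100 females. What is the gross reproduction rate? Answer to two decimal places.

Proportion female at birth = 100 / (100 + 104) = 0.49020.
Sum of ASFRs = 0.0520 + 0.1399 + 0.1445 + 0.0437 + 0.0059 + 0.0004 = 0.3864
TFR = 5 × 0.3864 = 1.932
GRR = 0.49020 × 1.932 = 0.94707

0.95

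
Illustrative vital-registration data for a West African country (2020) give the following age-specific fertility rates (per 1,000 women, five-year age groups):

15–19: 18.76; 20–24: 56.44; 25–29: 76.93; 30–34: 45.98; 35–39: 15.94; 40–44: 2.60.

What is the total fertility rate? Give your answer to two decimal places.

1.08

Sum of ASFRs = 18.76 + 56.44 + 76.93 + 45.98 + 15.94 + 2.60 = 216.65
TFR = 5 × 216.65 / 1000 = 1.08325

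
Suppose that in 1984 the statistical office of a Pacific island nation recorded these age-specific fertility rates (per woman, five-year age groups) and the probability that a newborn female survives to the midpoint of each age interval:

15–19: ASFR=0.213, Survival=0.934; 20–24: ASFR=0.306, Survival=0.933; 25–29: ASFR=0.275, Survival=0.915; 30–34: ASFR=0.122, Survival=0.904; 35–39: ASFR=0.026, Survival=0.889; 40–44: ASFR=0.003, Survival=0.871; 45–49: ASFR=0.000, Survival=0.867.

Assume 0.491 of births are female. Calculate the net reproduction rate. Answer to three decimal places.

Proportion female at birth = 0.491.
Per-age-group product (5 × ASFR × survival probability):
  15–19: 5 × 0.213 × 0.934 = 0.99471
  20–24: 5 × 0.306 × 0.933 = 1.42749
  25–29: 5 × 0.275 × 0.915 = 1.25813
  30–34: 5 × 0.122 × 0.904 = 0.55144
  35–39: 5 × 0.026 × 0.889 = 0.11557
  40–44: 5 × 0.003 × 0.871 = 0.01307
  45–49: 5 × 0.000 × 0.867 = 0.00000
Sum = 4.36041
NRR = 0.491 × 4.36041 = 2.14096
NRR > 1, so each generation more than replaces itself.

2.141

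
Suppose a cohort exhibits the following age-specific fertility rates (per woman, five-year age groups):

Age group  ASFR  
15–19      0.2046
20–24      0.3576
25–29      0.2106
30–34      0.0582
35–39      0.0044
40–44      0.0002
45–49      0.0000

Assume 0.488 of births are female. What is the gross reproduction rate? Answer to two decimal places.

2.04

Proportion female at birth = 0.488.
Sum of ASFRs = 0.2046 + 0.3576 + 0.2106 + 0.0582 + 0.0044 + 0.0002 + 0.0000 = 0.8356
TFR = 5 × 0.8356 = 4.178
GRR = 0.488 × 4.178 = 2.03886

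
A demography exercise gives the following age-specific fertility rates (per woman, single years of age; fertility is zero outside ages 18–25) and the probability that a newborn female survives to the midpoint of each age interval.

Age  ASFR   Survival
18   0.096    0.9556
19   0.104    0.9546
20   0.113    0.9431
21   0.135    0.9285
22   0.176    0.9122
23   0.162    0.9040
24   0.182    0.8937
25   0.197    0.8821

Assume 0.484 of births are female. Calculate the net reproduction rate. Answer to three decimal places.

0.516

Proportion female at birth = 0.484.
Weighting each age-specific rate by interval width and survival:
  18: 1 × 0.096 × 0.9556 = 0.09174
  19: 1 × 0.104 × 0.9546 = 0.09928
  20: 1 × 0.113 × 0.9431 = 0.10657
  21: 1 × 0.135 × 0.9285 = 0.12535
  22: 1 × 0.176 × 0.9122 = 0.16055
  23: 1 × 0.162 × 0.9040 = 0.14645
  24: 1 × 0.182 × 0.8937 = 0.16265
  25: 1 × 0.197 × 0.8821 = 0.17377
Sum = 1.06636
NRR = 0.484 × 1.06636 = 0.51612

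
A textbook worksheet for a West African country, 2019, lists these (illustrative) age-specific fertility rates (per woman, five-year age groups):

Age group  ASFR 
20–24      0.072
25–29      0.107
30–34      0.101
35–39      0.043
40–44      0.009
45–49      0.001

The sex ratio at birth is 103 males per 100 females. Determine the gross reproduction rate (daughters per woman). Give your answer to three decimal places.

Proportion female at birth = 100 / (100 + 103) = 0.49261.
Sum of ASFRs = 0.072 + 0.107 + 0.101 + 0.043 + 0.009 + 0.001 = 0.333
TFR = 5 × 0.333 = 1.665
GRR = 0.49261 × 1.665 = 0.82020

0.820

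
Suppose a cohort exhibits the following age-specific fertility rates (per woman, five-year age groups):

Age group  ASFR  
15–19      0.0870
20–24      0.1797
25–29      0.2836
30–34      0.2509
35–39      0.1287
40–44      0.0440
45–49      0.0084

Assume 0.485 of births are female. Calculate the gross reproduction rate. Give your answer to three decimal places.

2.382

Proportion female at birth = 0.485.
Sum of ASFRs = 0.0870 + 0.1797 + 0.2836 + 0.2509 + 0.1287 + 0.0440 + 0.0084 = 0.9823
TFR = 5 × 0.9823 = 4.9115
GRR = 0.485 × 4.9115 = 2.38208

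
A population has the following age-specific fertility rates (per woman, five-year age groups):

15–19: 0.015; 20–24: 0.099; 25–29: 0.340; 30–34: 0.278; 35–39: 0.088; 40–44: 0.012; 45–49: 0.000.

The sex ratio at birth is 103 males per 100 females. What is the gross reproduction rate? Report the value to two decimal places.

2.05

Proportion female at birth = 100 / (100 + 103) = 0.49261.
Sum of ASFRs = 0.015 + 0.099 + 0.340 + 0.278 + 0.088 + 0.012 + 0.000 = 0.832
TFR = 5 × 0.832 = 4.16
GRR = 0.49261 × 4.16 = 2.04926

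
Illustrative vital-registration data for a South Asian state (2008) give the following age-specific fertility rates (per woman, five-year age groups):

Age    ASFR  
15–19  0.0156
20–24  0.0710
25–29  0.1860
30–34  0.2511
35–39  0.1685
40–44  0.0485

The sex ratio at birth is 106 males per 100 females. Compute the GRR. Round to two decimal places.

Proportion female at birth = 100 / (100 + 106) = 0.48544.
Sum of ASFRs = 0.0156 + 0.0710 + 0.1860 + 0.2511 + 0.1685 + 0.0485 = 0.7407
TFR = 5 × 0.7407 = 3.7035
GRR = 0.48544 × 3.7035 = 1.79783

1.80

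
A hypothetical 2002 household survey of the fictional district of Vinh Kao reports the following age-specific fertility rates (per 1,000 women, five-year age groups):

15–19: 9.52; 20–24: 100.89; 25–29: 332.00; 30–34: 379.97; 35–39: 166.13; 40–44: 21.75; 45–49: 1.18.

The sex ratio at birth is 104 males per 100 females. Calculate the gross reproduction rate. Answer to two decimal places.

Proportion female at birth = 100 / (100 + 104) = 0.49020.
Sum of ASFRs = 9.52 + 100.89 + 332.00 + 379.97 + 166.13 + 21.75 + 1.18 = 1011.44
TFR = 5 × 1011.44 / 1000 = 5.0572
GRR = 0.49020 × 5.0572 = 2.47904

2.48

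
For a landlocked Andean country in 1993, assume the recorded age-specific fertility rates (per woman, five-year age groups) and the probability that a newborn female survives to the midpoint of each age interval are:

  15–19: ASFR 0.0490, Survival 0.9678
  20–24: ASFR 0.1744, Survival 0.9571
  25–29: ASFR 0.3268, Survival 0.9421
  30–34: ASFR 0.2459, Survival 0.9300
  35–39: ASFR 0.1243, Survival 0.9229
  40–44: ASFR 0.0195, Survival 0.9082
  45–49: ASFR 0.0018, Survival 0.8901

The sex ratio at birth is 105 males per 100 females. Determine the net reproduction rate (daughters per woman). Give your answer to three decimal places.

2.158

Proportion female at birth = 100 / (100 + 105) = 0.48780.
Each age group contributes 5 × ASFR × survival:
  15–19: 5 × 0.0490 × 0.9678 = 0.23711
  20–24: 5 × 0.1744 × 0.9571 = 0.83459
  25–29: 5 × 0.3268 × 0.9421 = 1.53939
  30–34: 5 × 0.2459 × 0.9300 = 1.14344
  35–39: 5 × 0.1243 × 0.9229 = 0.57358
  40–44: 5 × 0.0195 × 0.9082 = 0.08855
  45–49: 5 × 0.0018 × 0.8901 = 0.00801
Sum = 4.42467
NRR = 0.48780 × 4.42467 = 2.15835
An NRR exceeding 1 indicates intrinsic growth under these rates.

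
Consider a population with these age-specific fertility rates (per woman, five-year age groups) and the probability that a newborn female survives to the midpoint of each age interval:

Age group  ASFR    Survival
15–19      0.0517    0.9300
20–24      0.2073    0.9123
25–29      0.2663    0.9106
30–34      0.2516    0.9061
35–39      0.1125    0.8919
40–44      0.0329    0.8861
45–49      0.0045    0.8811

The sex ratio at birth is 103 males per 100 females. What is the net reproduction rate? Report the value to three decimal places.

2.072

Proportion female at birth = 100 / (100 + 103) = 0.49261.
Survival-weighted fertility by age (5·fₓ·Sₓ):
  15–19: 5 × 0.0517 × 0.9300 = 0.24041
  20–24: 5 × 0.2073 × 0.9123 = 0.94560
  25–29: 5 × 0.2663 × 0.9106 = 1.21246
  30–34: 5 × 0.2516 × 0.9061 = 1.13987
  35–39: 5 × 0.1125 × 0.8919 = 0.50169
  40–44: 5 × 0.0329 × 0.8861 = 0.14576
  45–49: 5 × 0.0045 × 0.8811 = 0.01982
Sum = 4.20561
NRR = 0.49261 × 4.20561 = 2.07173
An NRR exceeding 1 indicates intrinsic growth under these rates.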